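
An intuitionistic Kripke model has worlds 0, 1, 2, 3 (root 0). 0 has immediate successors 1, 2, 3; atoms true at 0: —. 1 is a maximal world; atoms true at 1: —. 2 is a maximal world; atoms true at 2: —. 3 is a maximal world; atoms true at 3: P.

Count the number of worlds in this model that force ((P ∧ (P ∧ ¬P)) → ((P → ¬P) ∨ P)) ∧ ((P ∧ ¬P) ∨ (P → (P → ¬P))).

0: does not force it — 0 ⊮ ((P ∧ (P ∧ ¬P)) → ((P → ¬P) ∨ P)) ∧ ((P ∧ ¬P) ∨ (P → (P → ¬P))) since 0 fails (P ∧ ¬P) ∨ (P → (P → ¬P)).
1: forces it.
2: forces it.
3: does not force it.
Worlds forcing the formula: {1, 2}.

2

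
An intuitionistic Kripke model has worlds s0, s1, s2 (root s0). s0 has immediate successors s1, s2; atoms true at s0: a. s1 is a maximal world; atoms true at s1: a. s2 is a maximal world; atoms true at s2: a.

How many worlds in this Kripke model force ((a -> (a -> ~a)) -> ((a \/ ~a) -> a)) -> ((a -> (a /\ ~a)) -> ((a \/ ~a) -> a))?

3

s0: forces it.
s1: forces it.
s2: forces it.
Worlds forcing the formula: {s0, s1, s2}.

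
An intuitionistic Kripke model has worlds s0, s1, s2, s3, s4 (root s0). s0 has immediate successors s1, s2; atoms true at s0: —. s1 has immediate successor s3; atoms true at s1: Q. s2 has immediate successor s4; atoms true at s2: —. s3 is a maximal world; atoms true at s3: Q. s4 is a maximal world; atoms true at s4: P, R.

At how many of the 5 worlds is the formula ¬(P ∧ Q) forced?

s0: forces it.
s1: forces it.
s2: forces it.
s3: forces it.
s4: forces it.
Worlds forcing the formula: {s0, s1, s2, s3, s4}.

5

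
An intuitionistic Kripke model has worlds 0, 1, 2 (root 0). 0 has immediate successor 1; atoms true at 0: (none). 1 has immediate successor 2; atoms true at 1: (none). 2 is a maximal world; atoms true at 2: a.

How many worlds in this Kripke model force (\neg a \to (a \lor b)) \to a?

0: does not force it — 0 \nVdash (\neg a \to (a \lor b)) \to a: already at 0 itself, 0 \Vdash \neg a \to (a \lor b) but 0 \nVdash a.
1: does not force it.
2: forces it.
Worlds forcing the formula: {2}.

1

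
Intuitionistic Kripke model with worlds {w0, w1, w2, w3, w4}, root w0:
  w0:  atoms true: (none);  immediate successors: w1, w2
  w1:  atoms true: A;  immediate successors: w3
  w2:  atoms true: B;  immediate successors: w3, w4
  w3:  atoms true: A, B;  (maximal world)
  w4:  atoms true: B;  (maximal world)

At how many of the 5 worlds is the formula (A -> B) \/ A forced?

4

w0: does not force it — w0 ||-/- (A -> B) \/ A: neither disjunct is forced at w0.
w1: forces it.
w2: forces it.
w3: forces it.
w4: forces it.
Worlds forcing the formula: {w1, w2, w3, w4}.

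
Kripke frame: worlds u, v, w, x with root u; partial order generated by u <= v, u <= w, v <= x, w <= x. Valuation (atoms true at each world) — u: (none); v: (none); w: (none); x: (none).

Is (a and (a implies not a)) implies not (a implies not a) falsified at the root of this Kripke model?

No

u forces (a and (a implies not a)) implies not (a implies not a) vacuously: no world accessible from u forces the antecedent a and (a implies not a).
So the root u forces (a and (a implies not a)) implies not (a implies not a); the model is not a countermodel.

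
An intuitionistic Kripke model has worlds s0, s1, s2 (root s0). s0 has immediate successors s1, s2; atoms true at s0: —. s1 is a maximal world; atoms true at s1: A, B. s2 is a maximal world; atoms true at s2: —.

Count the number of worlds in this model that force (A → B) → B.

1

s0: does not force it — s0 ⊮ (A → B) → B: already at s0 itself, s0 ⊩ A → B but s0 ⊮ B.
s1: forces it.
s2: does not force it.
Worlds forcing the formula: {s1}.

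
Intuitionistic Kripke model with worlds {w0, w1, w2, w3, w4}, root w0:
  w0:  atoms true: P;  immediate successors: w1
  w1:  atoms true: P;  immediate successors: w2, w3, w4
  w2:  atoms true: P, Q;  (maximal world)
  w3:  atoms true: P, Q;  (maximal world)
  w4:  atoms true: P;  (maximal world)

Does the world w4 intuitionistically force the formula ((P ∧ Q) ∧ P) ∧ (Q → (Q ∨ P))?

No

w4 ⊮ ((P ∧ Q) ∧ P) ∧ (Q → (Q ∨ P)) since w4 fails (P ∧ Q) ∧ P.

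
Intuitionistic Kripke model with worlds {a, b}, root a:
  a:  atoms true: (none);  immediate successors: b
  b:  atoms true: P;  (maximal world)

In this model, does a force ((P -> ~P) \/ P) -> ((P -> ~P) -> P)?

Yes

a ||- ((P -> ~P) \/ P) -> ((P -> ~P) -> P): every world accessible from a that forces (P -> ~P) \/ P (namely b) also forces (P -> ~P) -> P.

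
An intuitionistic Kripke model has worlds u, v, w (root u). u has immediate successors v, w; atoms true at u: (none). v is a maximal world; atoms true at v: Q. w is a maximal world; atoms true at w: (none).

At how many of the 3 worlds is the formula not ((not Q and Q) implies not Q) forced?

0

u: does not force it — u does not force not ((not Q and Q) implies not Q) since u is accessible from u and u forces (not Q and Q) implies not Q.
v: does not force it — v does not force not ((not Q and Q) implies not Q) since v is accessible from v and v forces (not Q and Q) implies not Q.
w: does not force it.
Worlds forcing the formula: { }.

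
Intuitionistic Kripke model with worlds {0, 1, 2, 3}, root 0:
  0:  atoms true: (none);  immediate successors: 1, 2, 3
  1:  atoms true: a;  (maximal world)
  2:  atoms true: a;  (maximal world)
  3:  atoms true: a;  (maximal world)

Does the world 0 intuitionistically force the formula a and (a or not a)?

0 does not force a and (a or not a) since 0 fails a.

No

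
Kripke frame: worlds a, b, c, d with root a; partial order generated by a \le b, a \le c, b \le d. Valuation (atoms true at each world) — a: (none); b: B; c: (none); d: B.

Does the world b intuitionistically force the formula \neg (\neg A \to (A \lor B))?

b \nVdash \neg (\neg A \to (A \lor B)) since b is accessible from b and b \Vdash \neg A \to (A \lor B).
b \Vdash \neg A \to (A \lor B): every world accessible from b that forces \neg A (namely b, d) also forces A \lor B.

No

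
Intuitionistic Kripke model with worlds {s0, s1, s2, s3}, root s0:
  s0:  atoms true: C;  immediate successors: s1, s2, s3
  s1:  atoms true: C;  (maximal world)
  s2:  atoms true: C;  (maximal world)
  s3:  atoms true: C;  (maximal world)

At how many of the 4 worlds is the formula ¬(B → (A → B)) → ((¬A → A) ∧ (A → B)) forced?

s0: forces it.
s1: forces it.
s2: forces it.
s3: forces it.
Worlds forcing the formula: {s0, s1, s2, s3}.

4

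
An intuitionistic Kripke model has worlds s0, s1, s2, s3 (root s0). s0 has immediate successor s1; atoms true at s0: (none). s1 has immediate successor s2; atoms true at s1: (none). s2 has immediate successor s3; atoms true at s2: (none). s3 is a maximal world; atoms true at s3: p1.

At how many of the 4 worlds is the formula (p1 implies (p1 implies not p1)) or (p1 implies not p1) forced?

0

s0: does not force it — s0 does not force (p1 implies (p1 implies not p1)) or (p1 implies not p1): neither disjunct is forced at s0.
s1: does not force it — s1 does not force (p1 implies (p1 implies not p1)) or (p1 implies not p1): neither disjunct is forced at s1.
s2: does not force it.
s3: does not force it.
Worlds forcing the formula: { }.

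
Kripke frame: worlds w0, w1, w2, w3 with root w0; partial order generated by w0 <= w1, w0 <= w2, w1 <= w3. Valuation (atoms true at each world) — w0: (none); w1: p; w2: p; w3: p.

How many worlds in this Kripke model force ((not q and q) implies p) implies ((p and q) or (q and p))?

w0: does not force it — w0 does not force ((not q and q) implies p) implies ((p and q) or (q and p)): already at w0 itself, w0 forces (not q and q) implies p but w0 does not force (p and q) or (q and p).
w1: does not force it.
w2: does not force it.
w3: does not force it.
Worlds forcing the formula: { }.

0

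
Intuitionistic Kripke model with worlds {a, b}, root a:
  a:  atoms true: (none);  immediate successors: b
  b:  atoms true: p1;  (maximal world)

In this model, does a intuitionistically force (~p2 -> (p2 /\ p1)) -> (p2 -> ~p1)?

Yes

a ||- (~p2 -> (p2 /\ p1)) -> (p2 -> ~p1) vacuously: no world accessible from a forces the antecedent ~p2 -> (p2 /\ p1).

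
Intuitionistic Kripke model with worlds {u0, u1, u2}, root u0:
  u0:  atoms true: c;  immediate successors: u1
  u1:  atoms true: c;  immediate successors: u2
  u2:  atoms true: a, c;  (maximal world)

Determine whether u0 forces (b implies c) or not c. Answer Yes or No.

u0 forces (b implies c) or not c via the disjunct b implies c.

Yes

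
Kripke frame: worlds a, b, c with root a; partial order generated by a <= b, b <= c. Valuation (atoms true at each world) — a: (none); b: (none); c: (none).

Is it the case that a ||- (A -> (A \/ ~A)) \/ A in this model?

a ||- (A -> (A \/ ~A)) \/ A via the disjunct A -> (A \/ ~A).

Yes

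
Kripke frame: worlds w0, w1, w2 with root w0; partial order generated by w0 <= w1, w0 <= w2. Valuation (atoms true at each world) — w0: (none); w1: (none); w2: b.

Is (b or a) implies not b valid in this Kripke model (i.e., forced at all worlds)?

No

Not every world: w0 does not force (b or a) implies not b.
w0 does not force (b or a) implies not b: at the accessible world w2, w2 forces b or a but w2 does not force not b.
w2 does not force not b since w2 is accessible from w2 and w2 forces b.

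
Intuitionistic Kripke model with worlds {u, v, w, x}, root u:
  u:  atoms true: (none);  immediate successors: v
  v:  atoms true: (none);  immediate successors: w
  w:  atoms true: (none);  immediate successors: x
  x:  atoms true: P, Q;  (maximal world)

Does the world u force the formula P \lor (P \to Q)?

Yes

u \Vdash P \lor (P \to Q) via the disjunct P \to Q.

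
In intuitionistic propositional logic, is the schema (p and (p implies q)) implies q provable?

Yes

This is modus ponens in implicational form, which is intuitionistically derivable.
If a world forces p and p implies q, then applying the implication at that world (which is accessible from itself) gives q.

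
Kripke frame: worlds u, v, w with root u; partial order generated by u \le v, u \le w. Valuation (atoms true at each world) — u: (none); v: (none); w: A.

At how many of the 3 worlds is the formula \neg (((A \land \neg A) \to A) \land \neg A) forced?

1

u: does not force it — u \nVdash \neg (((A \land \neg A) \to A) \land \neg A) since v is accessible from u and v \Vdash ((A \land \neg A) \to A) \land \neg A.
v: does not force it.
w: forces it.
Worlds forcing the formula: {w}.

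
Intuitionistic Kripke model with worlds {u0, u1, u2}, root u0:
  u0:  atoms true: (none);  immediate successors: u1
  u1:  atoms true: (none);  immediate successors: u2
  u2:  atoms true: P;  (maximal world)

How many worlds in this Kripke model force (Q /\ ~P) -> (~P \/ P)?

3

u0: forces it.
u1: forces it.
u2: forces it.
Worlds forcing the formula: {u0, u1, u2}.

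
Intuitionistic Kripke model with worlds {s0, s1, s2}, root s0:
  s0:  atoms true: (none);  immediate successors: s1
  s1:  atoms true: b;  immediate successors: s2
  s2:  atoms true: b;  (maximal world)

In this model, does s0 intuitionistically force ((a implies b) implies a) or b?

s0 does not force ((a implies b) implies a) or b: neither disjunct is forced at s0.
s0 does not force (a implies b) implies a: already at s0 itself, s0 forces a implies b but s0 does not force a.
s0 lacks atom a, so s0 does not force a.

No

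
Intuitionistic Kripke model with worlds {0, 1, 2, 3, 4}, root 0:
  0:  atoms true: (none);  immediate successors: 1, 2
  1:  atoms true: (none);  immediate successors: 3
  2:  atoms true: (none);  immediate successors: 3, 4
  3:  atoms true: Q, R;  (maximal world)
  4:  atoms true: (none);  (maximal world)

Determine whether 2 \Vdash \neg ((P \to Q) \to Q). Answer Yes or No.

No

2 \nVdash \neg ((P \to Q) \to Q) since 3 is accessible from 2 and 3 \Vdash (P \to Q) \to Q.
3 \Vdash (P \to Q) \to Q: every world accessible from 3 that forces P \to Q (namely 3) also forces Q.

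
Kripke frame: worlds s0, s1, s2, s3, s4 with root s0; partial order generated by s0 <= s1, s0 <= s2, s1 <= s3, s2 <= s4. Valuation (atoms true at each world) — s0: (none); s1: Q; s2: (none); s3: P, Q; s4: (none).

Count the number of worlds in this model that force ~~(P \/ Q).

s0: does not force it — s0 ||-/- ~~(P \/ Q) since s2 is accessible from s0 and s2 ||- ~(P \/ Q).
s1: forces it.
s2: does not force it.
s3: forces it.
s4: does not force it.
Worlds forcing the formula: {s1, s3}.

2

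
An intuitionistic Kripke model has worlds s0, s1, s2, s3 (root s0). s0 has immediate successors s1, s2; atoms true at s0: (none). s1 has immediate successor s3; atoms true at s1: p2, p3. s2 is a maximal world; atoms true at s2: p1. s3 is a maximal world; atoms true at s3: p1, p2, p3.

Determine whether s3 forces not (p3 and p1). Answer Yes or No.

s3 does not force not (p3 and p1) since s3 is accessible from s3 and s3 forces p3 and p1.
s3 forces p3 and p1 since s3 forces both conjuncts.

No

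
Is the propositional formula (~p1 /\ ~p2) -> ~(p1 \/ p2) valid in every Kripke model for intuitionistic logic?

Yes

This is a constructively valid De Morgan direction (conjunction of negations to negated disjunction), which is intuitionistically derivable.
If both ~p1 and ~p2 hold at a world, no accessible world forces p1 or forces p2, so none forces p1 \/ p2.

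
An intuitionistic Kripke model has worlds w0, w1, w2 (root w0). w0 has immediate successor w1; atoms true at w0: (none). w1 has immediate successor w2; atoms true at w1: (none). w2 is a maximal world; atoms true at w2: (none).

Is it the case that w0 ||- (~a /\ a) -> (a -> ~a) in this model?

w0 ||- (~a /\ a) -> (a -> ~a) vacuously: no world accessible from w0 forces the antecedent ~a /\ a.

Yes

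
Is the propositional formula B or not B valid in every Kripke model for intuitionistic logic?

This is the law of excluded middle, which is not intuitionistically valid.
A Kripke countermodel: worlds 0, 1; order generated by 0 <= 1; atoms true at each world — 0:{}; 1:{B}.
0 does not force B or not B: neither disjunct is forced at 0.
0 lacks atom B, so 0 does not force B.
So the root 0 does not force the formula.

No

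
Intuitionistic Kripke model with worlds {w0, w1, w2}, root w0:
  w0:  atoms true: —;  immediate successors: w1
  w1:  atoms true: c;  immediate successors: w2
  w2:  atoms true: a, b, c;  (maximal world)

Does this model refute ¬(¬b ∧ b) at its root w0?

w0 ⊩ ¬(¬b ∧ b): no world accessible from w0 forces ¬b ∧ b.
So the root w0 forces ¬(¬b ∧ b); the model is not a countermodel.

No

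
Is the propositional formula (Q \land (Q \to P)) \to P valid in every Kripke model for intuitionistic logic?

This is modus ponens in implicational form, which is intuitionistically derivable.
If a world forces Q and Q \to P, then applying the implication at that world (which is accessible from itself) gives P.

Yes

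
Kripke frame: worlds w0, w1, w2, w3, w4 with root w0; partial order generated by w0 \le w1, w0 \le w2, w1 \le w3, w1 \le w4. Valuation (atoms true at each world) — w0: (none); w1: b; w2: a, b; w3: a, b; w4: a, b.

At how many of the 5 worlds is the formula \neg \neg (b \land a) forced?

w0: forces it.
w1: forces it.
w2: forces it.
w3: forces it.
w4: forces it.
Worlds forcing the formula: {w0, w1, w2, w3, w4}.

5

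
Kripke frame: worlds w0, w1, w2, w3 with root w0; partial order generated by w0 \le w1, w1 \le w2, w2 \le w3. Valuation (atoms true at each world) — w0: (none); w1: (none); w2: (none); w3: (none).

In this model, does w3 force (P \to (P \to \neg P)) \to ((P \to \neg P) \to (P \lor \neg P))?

Yes

w3 \Vdash (P \to (P \to \neg P)) \to ((P \to \neg P) \to (P \lor \neg P)): every world accessible from w3 that forces P \to (P \to \neg P) (namely w3) also forces (P \to \neg P) \to (P \lor \neg P).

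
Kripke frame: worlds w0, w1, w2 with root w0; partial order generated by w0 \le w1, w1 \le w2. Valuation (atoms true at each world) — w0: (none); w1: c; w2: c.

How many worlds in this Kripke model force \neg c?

w0: does not force it — w0 \nVdash \neg c since w1 is accessible from w0 and w1 \Vdash c.
w1: does not force it — w1 \nVdash \neg c since w1 is accessible from w1 and w1 \Vdash c.
w2: does not force it.
Worlds forcing the formula: { }.

0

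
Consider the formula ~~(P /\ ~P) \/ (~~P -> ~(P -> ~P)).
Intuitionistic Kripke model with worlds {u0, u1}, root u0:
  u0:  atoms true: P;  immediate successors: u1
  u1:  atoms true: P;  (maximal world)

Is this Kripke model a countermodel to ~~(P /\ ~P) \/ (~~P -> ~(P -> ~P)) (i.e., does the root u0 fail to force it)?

No

u0 ||- ~~(P /\ ~P) \/ (~~P -> ~(P -> ~P)) via the disjunct ~~P -> ~(P -> ~P).
So the root u0 forces ~~(P /\ ~P) \/ (~~P -> ~(P -> ~P)); the model is not a countermodel.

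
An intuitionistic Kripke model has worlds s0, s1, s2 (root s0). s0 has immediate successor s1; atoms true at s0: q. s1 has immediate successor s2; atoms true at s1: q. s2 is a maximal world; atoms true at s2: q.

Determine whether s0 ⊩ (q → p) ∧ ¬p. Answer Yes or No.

s0 ⊮ (q → p) ∧ ¬p since s0 fails q → p.

No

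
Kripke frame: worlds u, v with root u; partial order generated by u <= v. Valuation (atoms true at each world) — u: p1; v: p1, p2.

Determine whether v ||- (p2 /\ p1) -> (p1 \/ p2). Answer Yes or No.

v ||- (p2 /\ p1) -> (p1 \/ p2): every world accessible from v that forces p2 /\ p1 (namely v) also forces p1 \/ p2.

Yes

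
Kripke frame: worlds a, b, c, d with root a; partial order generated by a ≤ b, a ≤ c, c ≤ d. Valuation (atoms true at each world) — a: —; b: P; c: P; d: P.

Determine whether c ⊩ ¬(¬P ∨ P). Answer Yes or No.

c ⊮ ¬(¬P ∨ P) since c is accessible from c and c ⊩ ¬P ∨ P.
c ⊩ ¬P ∨ P via the disjunct P.

No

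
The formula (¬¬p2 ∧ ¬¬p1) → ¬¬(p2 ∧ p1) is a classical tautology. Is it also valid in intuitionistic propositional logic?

Yes

This is the distribution of double negation over conjunction, which is intuitionistically derivable.
Assume ¬¬p2, ¬¬p1, and ¬(p2 ∧ p1). From p2 we'd get ¬p1 (since p2 ∧ p1 is refuted), contradicting ¬¬p1; so ¬p2, contradicting ¬¬p2.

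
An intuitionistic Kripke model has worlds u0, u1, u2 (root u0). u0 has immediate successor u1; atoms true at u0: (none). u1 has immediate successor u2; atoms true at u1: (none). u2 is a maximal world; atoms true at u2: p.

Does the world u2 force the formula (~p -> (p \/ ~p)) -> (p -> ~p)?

No

u2 ||-/- (~p -> (p \/ ~p)) -> (p -> ~p): already at u2 itself, u2 ||- ~p -> (p \/ ~p) but u2 ||-/- p -> ~p.
u2 ||-/- p -> ~p: already at u2 itself, u2 ||- p but u2 ||-/- ~p.
u2 ||-/- ~p since u2 is accessible from u2 and u2 ||- p.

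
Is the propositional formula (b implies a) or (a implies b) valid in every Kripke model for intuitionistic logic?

No

This is the Gödel–Dummett linearity axiom, which is not intuitionistically valid.
A Kripke countermodel: worlds w0, w1, w2; order generated by w0 <= w1, w0 <= w2; atoms true at each world — w0:{}; w1:{b}; w2:{a}.
w0 does not force (b implies a) or (a implies b): neither disjunct is forced at w0.
w0 does not force b implies a: at the accessible world w1, w1 forces b but w1 does not force a.
w1 lacks atom a, so w1 does not force a.
So the root w0 does not force the formula.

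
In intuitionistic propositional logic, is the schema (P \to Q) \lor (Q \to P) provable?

This is the Gödel–Dummett linearity axiom, which is not intuitionistically valid.
A Kripke countermodel: worlds a, b, c; order generated by a \le b, a \le c; atoms true at each world — a:{}; b:{P}; c:{Q}.
a \nVdash (P \to Q) \lor (Q \to P): neither disjunct is forced at a.
a \nVdash P \to Q: at the accessible world b, b \Vdash P but b \nVdash Q.
b lacks atom Q, so b \nVdash Q.
So the root a does not force the formula.

No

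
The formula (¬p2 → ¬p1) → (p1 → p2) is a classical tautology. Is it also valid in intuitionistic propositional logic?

This is the converse of contraposition, which is not intuitionistically valid.
A Kripke countermodel: worlds 0, 1; order generated by 0 ≤ 1; atoms true at each world — 0:{p1}; 1:{p1,p2}.
0 ⊮ (¬p2 → ¬p1) → (p1 → p2): already at 0 itself, 0 ⊩ ¬p2 → ¬p1 but 0 ⊮ p1 → p2.
0 ⊮ p1 → p2: already at 0 itself, 0 ⊩ p1 but 0 ⊮ p2.
0 lacks atom p2, so 0 ⊮ p2.
So the root 0 does not force the formula.

No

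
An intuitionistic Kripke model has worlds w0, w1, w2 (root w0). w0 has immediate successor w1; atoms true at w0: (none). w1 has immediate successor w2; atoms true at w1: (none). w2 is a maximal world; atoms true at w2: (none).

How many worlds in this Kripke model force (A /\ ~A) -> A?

3

w0: forces it.
w1: forces it.
w2: forces it.
Worlds forcing the formula: {w0, w1, w2}.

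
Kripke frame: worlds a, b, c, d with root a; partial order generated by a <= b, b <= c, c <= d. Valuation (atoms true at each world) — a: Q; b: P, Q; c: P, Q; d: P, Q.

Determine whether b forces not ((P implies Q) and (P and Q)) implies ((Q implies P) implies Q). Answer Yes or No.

b forces not ((P implies Q) and (P and Q)) implies ((Q implies P) implies Q) vacuously: no world accessible from b forces the antecedent not ((P implies Q) and (P and Q)).

Yes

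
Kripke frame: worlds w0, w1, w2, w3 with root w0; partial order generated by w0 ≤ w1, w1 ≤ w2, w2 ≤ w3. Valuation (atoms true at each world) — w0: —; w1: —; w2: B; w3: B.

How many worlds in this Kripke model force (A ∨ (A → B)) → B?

w0: does not force it — w0 ⊮ (A ∨ (A → B)) → B: already at w0 itself, w0 ⊩ A ∨ (A → B) but w0 ⊮ B.
w1: does not force it — w1 ⊮ (A ∨ (A → B)) → B: already at w1 itself, w1 ⊩ A ∨ (A → B) but w1 ⊮ B.
w2: forces it.
w3: forces it.
Worlds forcing the formula: {w2, w3}.

2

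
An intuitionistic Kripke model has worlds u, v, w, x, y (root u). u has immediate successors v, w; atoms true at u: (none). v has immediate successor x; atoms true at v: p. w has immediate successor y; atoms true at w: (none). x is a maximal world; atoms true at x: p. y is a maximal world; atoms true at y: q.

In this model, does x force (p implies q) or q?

x does not force (p implies q) or q: neither disjunct is forced at x.
x does not force p implies q: already at x itself, x forces p but x does not force q.
x lacks atom q, so x does not force q.

No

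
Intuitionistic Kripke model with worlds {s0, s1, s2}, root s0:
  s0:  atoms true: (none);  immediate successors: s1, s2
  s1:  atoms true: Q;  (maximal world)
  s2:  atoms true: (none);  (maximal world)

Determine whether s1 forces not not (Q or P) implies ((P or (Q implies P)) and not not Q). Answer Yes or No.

s1 does not force not not (Q or P) implies ((P or (Q implies P)) and not not Q): already at s1 itself, s1 forces not not (Q or P) but s1 does not force (P or (Q implies P)) and not not Q.
s1 does not force (P or (Q implies P)) and not not Q since s1 fails P or (Q implies P).

No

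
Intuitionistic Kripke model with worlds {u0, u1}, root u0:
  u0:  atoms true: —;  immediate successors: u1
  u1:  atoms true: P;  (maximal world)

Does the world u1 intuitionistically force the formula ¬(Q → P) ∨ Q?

No

u1 ⊮ ¬(Q → P) ∨ Q: neither disjunct is forced at u1.
u1 ⊮ ¬(Q → P) since u1 is accessible from u1 and u1 ⊩ Q → P.
u1 ⊩ Q → P vacuously: no world accessible from u1 forces the antecedent Q.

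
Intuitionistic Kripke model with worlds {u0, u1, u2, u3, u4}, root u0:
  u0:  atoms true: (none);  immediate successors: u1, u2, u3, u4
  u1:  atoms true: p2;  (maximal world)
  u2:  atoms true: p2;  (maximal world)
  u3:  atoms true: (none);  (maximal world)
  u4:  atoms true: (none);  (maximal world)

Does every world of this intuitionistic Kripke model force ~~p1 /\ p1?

No

Not every world: u0 ||-/- ~~p1 /\ p1.
u0 ||-/- ~~p1 /\ p1 since u0 fails ~~p1.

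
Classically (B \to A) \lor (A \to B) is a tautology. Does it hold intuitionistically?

This is the Gödel–Dummett linearity axiom, which is not intuitionistically valid.
A Kripke countermodel: worlds u, v, w; order generated by u \le v, u \le w; atoms true at each world — u:{}; v:{B}; w:{A}.
u \nVdash (B \to A) \lor (A \to B): neither disjunct is forced at u.
u \nVdash B \to A: at the accessible world v, v \Vdash B but v \nVdash A.
v lacks atom A, so v \nVdash A.
So the root u does not force the formula.

No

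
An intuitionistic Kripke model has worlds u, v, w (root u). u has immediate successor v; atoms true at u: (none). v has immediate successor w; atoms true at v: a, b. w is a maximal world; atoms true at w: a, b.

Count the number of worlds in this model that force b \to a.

u: forces it.
v: forces it.
w: forces it.
Worlds forcing the formula: {u, v, w}.

3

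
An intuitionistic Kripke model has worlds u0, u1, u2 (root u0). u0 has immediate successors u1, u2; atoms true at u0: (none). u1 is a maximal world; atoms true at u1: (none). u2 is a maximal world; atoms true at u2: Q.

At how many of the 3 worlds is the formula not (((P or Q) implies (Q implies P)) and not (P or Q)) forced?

1

u0: does not force it — u0 does not force not (((P or Q) implies (Q implies P)) and not (P or Q)) since u1 is accessible from u0 and u1 forces ((P or Q) implies (Q implies P)) and not (P or Q).
u1: does not force it.
u2: forces it.
Worlds forcing the formula: {u2}.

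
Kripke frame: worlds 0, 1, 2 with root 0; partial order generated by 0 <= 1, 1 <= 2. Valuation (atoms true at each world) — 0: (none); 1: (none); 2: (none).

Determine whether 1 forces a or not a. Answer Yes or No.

Yes

1 forces a or not a via the disjunct not a.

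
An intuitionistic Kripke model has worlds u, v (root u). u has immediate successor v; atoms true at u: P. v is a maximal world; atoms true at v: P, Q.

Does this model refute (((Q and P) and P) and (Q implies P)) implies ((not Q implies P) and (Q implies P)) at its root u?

u forces (((Q and P) and P) and (Q implies P)) implies ((not Q implies P) and (Q implies P)): every world accessible from u that forces ((Q and P) and P) and (Q implies P) (namely v) also forces (not Q implies P) and (Q implies P).
So the root u forces (((Q and P) and P) and (Q implies P)) implies ((not Q implies P) and (Q implies P)); the model is not a countermodel.

No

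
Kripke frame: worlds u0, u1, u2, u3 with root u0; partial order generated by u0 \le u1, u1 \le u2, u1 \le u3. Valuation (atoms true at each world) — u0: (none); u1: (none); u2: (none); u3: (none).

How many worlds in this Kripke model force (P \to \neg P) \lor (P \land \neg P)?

4

u0: forces it.
u1: forces it.
u2: forces it.
u3: forces it.
Worlds forcing the formula: {u0, u1, u2, u3}.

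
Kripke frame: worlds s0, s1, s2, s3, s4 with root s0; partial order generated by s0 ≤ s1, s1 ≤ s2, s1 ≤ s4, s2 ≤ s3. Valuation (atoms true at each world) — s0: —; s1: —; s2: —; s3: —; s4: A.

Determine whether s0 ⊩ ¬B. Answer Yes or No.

Yes

s0 ⊩ ¬B: no world accessible from s0 forces B.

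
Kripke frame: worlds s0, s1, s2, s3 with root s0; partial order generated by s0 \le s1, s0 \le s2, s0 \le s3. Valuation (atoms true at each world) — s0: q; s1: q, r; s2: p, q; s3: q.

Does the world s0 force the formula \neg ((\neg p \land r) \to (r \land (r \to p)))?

s0 \nVdash \neg ((\neg p \land r) \to (r \land (r \to p))) since s2 is accessible from s0 and s2 \Vdash (\neg p \land r) \to (r \land (r \to p)).
s2 \Vdash (\neg p \land r) \to (r \land (r \to p)) vacuously: no world accessible from s2 forces the antecedent \neg p \land r.

No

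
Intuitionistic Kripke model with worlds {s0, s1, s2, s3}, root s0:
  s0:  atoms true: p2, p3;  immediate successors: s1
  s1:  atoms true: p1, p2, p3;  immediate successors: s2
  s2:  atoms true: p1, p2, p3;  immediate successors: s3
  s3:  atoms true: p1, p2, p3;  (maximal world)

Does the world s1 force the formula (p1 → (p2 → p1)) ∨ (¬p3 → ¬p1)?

Yes

s1 ⊩ (p1 → (p2 → p1)) ∨ (¬p3 → ¬p1) via the disjunct p1 → (p2 → p1).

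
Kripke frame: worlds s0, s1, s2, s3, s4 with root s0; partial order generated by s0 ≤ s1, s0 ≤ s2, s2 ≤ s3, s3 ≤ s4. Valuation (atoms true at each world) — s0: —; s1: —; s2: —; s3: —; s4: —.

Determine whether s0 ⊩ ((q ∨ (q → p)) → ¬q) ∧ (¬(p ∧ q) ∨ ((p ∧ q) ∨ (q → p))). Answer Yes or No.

s0 ⊩ ((q ∨ (q → p)) → ¬q) ∧ (¬(p ∧ q) ∨ ((p ∧ q) ∨ (q → p))) since s0 forces both conjuncts.

Yes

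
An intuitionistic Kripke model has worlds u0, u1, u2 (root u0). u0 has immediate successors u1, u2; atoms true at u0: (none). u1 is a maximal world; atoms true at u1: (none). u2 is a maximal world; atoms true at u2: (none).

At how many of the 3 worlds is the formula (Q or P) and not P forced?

u0: does not force it — u0 does not force (Q or P) and not P since u0 fails Q or P.
u1: does not force it.
u2: does not force it.
Worlds forcing the formula: { }.

0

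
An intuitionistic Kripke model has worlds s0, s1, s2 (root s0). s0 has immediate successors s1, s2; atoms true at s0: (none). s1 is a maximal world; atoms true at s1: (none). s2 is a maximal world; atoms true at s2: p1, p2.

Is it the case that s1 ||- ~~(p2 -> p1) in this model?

Yes

s1 ||- ~~(p2 -> p1): no world accessible from s1 forces ~(p2 -> p1).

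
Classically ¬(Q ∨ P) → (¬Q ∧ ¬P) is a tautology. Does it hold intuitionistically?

This is a constructively valid De Morgan direction (negated disjunction to conjunction of negations), which is intuitionistically derivable.
From ¬(Q ∨ P): if Q held then Q ∨ P would, contradiction — so ¬Q; similarly ¬P.

Yes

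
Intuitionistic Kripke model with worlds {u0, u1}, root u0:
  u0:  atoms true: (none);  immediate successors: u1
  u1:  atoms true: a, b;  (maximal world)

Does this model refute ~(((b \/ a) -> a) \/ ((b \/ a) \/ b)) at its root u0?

u0 ||-/- ~(((b \/ a) -> a) \/ ((b \/ a) \/ b)) since u0 is accessible from u0 and u0 ||- ((b \/ a) -> a) \/ ((b \/ a) \/ b).
u0 ||- ((b \/ a) -> a) \/ ((b \/ a) \/ b) via the disjunct (b \/ a) -> a.
So the root u0 does not force ~(((b \/ a) -> a) \/ ((b \/ a) \/ b)); the model is a countermodel.

Yes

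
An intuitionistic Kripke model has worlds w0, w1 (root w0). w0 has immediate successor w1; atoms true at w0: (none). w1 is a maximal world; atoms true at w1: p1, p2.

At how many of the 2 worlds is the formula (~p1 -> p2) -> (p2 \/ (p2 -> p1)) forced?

w0: forces it.
w1: forces it.
Worlds forcing the formula: {w0, w1}.

2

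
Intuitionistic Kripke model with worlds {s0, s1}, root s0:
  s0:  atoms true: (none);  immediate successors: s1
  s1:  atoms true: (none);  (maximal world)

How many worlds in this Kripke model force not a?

s0: forces it.
s1: forces it.
Worlds forcing the formula: {s0, s1}.

2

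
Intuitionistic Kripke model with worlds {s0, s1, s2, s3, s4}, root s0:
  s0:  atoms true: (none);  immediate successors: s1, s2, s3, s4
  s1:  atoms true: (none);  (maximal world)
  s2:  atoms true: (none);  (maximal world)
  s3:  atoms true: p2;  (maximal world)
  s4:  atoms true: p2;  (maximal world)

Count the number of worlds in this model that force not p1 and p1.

s0: does not force it — s0 does not force not p1 and p1 since s0 fails p1.
s1: does not force it — s1 does not force not p1 and p1 since s1 fails p1.
s2: does not force it.
s3: does not force it.
s4: does not force it.
Worlds forcing the formula: { }.

0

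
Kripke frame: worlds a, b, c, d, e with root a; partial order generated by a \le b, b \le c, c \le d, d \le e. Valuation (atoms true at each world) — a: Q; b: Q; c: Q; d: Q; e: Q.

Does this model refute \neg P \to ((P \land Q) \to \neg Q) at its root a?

No

a \Vdash \neg P \to ((P \land Q) \to \neg Q): every world accessible from a that forces \neg P (namely a, b, c, d, e) also forces (P \land Q) \to \neg Q.
So the root a forces \neg P \to ((P \land Q) \to \neg Q); the model is not a countermodel.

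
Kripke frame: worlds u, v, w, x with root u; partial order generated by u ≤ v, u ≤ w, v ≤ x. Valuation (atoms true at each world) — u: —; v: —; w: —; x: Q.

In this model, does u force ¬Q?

No

u ⊮ ¬Q since x is accessible from u and x ⊩ Q.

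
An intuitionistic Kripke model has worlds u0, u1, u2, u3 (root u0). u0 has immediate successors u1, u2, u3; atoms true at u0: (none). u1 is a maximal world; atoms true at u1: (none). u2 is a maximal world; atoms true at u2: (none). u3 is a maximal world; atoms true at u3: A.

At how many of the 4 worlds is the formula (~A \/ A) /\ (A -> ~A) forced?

u0: does not force it — u0 ||-/- (~A \/ A) /\ (A -> ~A) since u0 fails ~A \/ A.
u1: forces it.
u2: forces it.
u3: does not force it — u3 ||-/- (~A \/ A) /\ (A -> ~A) since u3 fails A -> ~A.
Worlds forcing the formula: {u1, u2}.

2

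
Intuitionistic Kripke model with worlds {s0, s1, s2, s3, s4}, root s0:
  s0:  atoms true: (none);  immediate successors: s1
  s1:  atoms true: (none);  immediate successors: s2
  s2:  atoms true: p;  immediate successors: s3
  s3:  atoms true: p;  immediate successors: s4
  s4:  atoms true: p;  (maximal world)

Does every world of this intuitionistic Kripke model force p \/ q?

Not every world: s0 ||-/- p \/ q.
s0 ||-/- p \/ q: neither disjunct is forced at s0.
s0 lacks atom p, so s0 ||-/- p.

No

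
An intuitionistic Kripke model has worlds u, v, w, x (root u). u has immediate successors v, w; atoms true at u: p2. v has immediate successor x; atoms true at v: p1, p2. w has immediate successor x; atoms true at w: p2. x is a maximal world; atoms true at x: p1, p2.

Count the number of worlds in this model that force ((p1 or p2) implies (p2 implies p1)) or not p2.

2

u: does not force it — u does not force ((p1 or p2) implies (p2 implies p1)) or not p2: neither disjunct is forced at u.
v: forces it.
w: does not force it — w does not force ((p1 or p2) implies (p2 implies p1)) or not p2: neither disjunct is forced at w.
x: forces it.
Worlds forcing the formula: {v, x}.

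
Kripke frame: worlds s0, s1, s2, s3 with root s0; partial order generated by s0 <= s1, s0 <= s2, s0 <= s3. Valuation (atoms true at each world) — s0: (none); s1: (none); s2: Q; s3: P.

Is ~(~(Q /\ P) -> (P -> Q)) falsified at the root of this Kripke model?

s0 ||-/- ~(~(Q /\ P) -> (P -> Q)) since s1 is accessible from s0 and s1 ||- ~(Q /\ P) -> (P -> Q).
s1 ||- ~(Q /\ P) -> (P -> Q): every world accessible from s1 that forces ~(Q /\ P) (namely s1) also forces P -> Q.
So the root s0 does not force ~(~(Q /\ P) -> (P -> Q)); the model is a countermodel.

Yes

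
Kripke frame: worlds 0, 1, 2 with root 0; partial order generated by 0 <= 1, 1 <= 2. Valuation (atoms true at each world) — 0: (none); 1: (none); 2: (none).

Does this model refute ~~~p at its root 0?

No

0 ||- ~~~p: no world accessible from 0 forces ~~p.
So the root 0 forces ~~~p; the model is not a countermodel.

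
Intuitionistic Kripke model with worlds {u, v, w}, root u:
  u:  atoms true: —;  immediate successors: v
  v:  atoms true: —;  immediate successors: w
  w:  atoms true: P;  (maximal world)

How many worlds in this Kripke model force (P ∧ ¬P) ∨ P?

1

u: does not force it — u ⊮ (P ∧ ¬P) ∨ P: neither disjunct is forced at u.
v: does not force it — v ⊮ (P ∧ ¬P) ∨ P: neither disjunct is forced at v.
w: forces it.
Worlds forcing the formula: {w}.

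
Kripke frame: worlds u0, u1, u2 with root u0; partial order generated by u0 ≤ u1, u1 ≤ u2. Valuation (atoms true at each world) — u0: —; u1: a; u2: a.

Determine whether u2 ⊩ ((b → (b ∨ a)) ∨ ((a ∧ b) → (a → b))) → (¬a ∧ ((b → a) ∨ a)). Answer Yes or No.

u2 ⊮ ((b → (b ∨ a)) ∨ ((a ∧ b) → (a → b))) → (¬a ∧ ((b → a) ∨ a)): already at u2 itself, u2 ⊩ (b → (b ∨ a)) ∨ ((a ∧ b) → (a → b)) but u2 ⊮ ¬a ∧ ((b → a) ∨ a).
u2 ⊮ ¬a ∧ ((b → a) ∨ a) since u2 fails ¬a.

No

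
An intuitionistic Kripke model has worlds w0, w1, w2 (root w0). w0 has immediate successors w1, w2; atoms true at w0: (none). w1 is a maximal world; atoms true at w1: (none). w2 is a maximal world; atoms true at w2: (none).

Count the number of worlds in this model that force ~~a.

0

w0: does not force it — w0 ||-/- ~~a since w0 is accessible from w0 and w0 ||- ~a.
w1: does not force it — w1 ||-/- ~~a since w1 is accessible from w1 and w1 ||- ~a.
w2: does not force it — w2 ||-/- ~~a since w2 is accessible from w2 and w2 ||- ~a.
Worlds forcing the formula: { }.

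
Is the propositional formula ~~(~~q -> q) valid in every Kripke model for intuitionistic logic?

Yes

This is the double negation of double-negation elimination, which is intuitionistically derivable.
By Glivenko's theorem the double negation of any classical propositional tautology is intuitionistically provable; ~~q -> q is classically a tautology.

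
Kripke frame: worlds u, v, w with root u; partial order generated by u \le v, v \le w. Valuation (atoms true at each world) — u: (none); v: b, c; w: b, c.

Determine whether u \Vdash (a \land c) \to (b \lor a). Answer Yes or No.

u \Vdash (a \land c) \to (b \lor a) vacuously: no world accessible from u forces the antecedent a \land c.

Yes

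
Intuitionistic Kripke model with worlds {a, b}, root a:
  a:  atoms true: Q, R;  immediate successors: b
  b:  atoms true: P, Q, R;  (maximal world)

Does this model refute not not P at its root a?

No

a forces not not P: no world accessible from a forces not P.
So the root a forces not not P; the model is not a countermodel.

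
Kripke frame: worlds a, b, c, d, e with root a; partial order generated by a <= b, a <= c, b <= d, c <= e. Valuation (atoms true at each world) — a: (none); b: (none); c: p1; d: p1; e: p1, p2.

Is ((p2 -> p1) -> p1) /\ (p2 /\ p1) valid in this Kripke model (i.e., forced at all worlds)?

No

Not every world: a ||-/- ((p2 -> p1) -> p1) /\ (p2 /\ p1).
a ||-/- ((p2 -> p1) -> p1) /\ (p2 /\ p1) since a fails (p2 -> p1) -> p1.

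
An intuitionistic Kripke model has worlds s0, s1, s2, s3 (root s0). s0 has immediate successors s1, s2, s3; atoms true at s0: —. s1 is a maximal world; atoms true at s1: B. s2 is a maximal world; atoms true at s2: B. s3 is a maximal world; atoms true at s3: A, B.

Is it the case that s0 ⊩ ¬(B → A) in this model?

s0 ⊮ ¬(B → A) since s3 is accessible from s0 and s3 ⊩ B → A.
s3 ⊩ B → A: every world accessible from s3 that forces B (namely s3) also forces A.

No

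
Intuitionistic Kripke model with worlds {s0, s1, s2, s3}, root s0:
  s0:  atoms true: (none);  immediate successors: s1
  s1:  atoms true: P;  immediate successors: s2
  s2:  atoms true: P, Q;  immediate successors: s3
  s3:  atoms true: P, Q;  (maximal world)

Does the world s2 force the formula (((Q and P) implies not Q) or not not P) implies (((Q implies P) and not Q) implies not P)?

s2 forces (((Q and P) implies not Q) or not not P) implies (((Q implies P) and not Q) implies not P): every world accessible from s2 that forces ((Q and P) implies not Q) or not not P (namely s2, s3) also forces ((Q implies P) and not Q) implies not P.

Yes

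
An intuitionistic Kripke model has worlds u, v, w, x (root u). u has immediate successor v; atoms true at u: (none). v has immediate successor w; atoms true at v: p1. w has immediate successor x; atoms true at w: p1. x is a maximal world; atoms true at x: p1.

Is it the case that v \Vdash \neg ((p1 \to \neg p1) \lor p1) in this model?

v \nVdash \neg ((p1 \to \neg p1) \lor p1) since v is accessible from v and v \Vdash (p1 \to \neg p1) \lor p1.
v \Vdash (p1 \to \neg p1) \lor p1 via the disjunct p1.

No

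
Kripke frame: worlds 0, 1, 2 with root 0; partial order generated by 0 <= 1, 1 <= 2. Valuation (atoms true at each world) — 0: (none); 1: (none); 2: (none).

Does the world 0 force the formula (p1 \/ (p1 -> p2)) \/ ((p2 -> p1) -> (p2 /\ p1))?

Yes

0 ||- (p1 \/ (p1 -> p2)) \/ ((p2 -> p1) -> (p2 /\ p1)) via the disjunct p1 \/ (p1 -> p2).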